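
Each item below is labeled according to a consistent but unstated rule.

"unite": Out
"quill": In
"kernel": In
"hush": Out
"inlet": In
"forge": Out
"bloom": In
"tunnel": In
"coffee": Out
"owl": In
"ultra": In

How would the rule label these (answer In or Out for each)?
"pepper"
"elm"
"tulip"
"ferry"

The pattern is that an item is 'In' exactly when: contains 'l'.
"pepper": no 'l', lacks this property → Out. "elm": has 'l', qualifies → In. "tulip": has 'l', qualifies → In. "ferry": no 'l', lacks this property → Out.

Out, In, In, Out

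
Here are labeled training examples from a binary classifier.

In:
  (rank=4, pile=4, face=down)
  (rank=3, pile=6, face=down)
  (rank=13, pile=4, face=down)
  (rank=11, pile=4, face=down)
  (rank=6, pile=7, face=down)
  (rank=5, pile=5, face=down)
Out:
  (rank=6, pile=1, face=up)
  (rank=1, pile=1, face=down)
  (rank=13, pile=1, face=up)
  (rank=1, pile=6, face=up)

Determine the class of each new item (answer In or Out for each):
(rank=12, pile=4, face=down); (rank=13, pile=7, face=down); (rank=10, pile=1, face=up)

The distinguishing property — face is down AND pile ≥ 4 — holds for all the 'In' cases and none of the 'Out' cases.
(rank=12, pile=4, face=down): face is down, pile = 4, satisfies this → In.
(rank=13, pile=7, face=down): face is down, pile = 7, satisfies this → In.
(rank=10, pile=1, face=up): face is up, pile = 1, doesn't match → Out.

In, In, Out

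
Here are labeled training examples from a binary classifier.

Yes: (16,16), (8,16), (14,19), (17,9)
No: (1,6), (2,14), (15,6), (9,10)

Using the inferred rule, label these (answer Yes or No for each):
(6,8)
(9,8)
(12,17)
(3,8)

No, No, Yes, No

A rule that fits every label: sum ≥ 24 — true of each 'Yes' example, false of each 'No' one.
(6,8): No (6+8 = 14). (9,8): No (9+8 = 17). (12,17): Yes (12+17 = 29). (3,8): No (3+8 = 11).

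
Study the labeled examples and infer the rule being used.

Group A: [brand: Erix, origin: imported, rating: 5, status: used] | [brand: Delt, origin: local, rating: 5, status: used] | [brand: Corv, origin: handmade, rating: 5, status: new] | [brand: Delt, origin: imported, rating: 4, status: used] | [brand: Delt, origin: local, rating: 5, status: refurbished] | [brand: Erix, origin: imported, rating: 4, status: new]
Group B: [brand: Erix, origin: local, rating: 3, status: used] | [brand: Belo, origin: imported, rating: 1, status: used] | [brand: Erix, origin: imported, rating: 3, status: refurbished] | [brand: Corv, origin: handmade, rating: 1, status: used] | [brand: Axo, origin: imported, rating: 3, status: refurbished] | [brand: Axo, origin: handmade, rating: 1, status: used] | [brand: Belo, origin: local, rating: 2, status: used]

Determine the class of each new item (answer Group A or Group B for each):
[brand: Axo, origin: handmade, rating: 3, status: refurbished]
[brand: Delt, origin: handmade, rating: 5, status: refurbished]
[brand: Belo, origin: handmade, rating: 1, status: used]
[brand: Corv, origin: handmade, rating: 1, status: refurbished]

The classifier is using: rating ≥ 4.

Group B, Group A, Group B, Group B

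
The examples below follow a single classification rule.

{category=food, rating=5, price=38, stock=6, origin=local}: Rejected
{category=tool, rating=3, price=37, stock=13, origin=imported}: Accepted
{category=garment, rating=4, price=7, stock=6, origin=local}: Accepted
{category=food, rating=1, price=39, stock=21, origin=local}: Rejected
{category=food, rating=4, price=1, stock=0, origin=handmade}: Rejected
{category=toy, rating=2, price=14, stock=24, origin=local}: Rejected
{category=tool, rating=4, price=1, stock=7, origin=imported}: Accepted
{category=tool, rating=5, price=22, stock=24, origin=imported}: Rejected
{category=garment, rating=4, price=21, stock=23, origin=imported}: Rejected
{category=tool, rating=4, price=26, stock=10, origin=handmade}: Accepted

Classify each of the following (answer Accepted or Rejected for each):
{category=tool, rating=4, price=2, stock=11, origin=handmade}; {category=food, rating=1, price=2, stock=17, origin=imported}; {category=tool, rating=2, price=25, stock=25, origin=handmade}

Accepted, Rejected, Rejected

All 'Accepted' examples share one property — category is not food AND stock ≤ 13 — and every 'Rejected' example lacks it.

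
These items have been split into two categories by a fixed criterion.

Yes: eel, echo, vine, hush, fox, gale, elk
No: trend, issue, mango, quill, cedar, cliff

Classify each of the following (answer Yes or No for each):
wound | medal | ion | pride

No, No, Yes, No

The pattern is that an item is 'Yes' exactly when: length ≤ 4.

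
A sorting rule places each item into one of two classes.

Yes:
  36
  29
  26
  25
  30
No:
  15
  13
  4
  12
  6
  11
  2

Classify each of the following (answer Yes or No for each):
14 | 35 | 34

The common property of the 'Yes' items is: at least 25. No 'No' item has it.
14: No (14 < 25). 35: Yes (35 ≥ 25). 34: Yes (34 ≥ 25).

No, Yes, Yes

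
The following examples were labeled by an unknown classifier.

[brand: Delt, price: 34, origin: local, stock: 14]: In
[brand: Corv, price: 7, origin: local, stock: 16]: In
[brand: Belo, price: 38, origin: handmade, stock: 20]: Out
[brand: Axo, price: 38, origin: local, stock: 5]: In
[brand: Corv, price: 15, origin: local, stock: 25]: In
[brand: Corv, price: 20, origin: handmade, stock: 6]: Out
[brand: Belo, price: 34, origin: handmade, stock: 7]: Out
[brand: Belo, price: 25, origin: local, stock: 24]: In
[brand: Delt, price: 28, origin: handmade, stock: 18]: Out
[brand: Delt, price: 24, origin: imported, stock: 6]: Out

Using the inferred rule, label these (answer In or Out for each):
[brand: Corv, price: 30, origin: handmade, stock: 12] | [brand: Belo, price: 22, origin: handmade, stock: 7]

Every 'In' example satisfies: origin is local. None of the 'Out' examples do.
Out: [brand: Corv, price: 30, origin: handmade, stock: 12], since origin is handmade.
Out: [brand: Belo, price: 22, origin: handmade, stock: 7], since origin is handmade.

Out, Out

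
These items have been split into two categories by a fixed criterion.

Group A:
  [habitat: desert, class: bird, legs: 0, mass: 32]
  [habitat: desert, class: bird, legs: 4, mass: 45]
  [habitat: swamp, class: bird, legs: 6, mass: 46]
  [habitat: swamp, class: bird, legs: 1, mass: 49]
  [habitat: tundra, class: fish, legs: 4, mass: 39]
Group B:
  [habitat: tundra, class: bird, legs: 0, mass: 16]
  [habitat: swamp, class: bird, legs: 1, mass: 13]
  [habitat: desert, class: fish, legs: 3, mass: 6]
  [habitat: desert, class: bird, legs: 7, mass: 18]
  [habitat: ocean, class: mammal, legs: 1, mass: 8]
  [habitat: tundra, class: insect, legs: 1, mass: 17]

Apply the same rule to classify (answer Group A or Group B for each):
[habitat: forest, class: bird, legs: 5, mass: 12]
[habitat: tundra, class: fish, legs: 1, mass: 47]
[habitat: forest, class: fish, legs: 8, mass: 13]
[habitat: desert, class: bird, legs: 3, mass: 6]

Group B, Group A, Group B, Group B

Every 'Group A' example satisfies: mass ≥ 32. None of the 'Group B' examples do.
[habitat: forest, class: bird, legs: 5, mass: 12]: Group B (mass = 12).
[habitat: tundra, class: fish, legs: 1, mass: 47]: Group A (mass = 47).
[habitat: forest, class: fish, legs: 8, mass: 13]: Group B (mass = 13).
[habitat: desert, class: bird, legs: 3, mass: 6]: Group B (mass = 6).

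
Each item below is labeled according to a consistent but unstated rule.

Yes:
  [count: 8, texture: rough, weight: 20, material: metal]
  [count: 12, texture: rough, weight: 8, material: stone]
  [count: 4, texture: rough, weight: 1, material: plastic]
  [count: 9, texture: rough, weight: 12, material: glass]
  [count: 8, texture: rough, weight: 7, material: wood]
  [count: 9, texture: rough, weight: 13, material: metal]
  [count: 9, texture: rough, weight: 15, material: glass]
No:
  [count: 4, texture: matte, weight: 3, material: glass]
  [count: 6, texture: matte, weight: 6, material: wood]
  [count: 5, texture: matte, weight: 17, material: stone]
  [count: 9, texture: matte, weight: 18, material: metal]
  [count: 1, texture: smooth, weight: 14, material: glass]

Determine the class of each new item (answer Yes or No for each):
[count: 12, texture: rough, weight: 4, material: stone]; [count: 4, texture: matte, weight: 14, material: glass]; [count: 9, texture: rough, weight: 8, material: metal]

Yes, No, Yes

The distinguishing property — texture is rough — holds for all the 'Yes' cases and none of the 'No' cases.
[count: 12, texture: rough, weight: 4, material: stone] — texture is rough, hence Yes.
[count: 4, texture: matte, weight: 14, material: glass] — texture is matte, hence No.
[count: 9, texture: rough, weight: 8, material: metal] — texture is rough, hence Yes.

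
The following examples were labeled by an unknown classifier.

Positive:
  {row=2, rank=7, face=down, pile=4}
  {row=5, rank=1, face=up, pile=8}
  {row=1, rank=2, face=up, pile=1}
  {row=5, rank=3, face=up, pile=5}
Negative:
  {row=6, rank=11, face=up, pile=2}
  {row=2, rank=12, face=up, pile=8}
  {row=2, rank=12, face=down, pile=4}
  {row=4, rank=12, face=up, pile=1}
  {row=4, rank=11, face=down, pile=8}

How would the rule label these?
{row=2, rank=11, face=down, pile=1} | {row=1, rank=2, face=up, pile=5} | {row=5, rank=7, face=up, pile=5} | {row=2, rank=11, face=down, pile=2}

Negative, Positive, Positive, Negative

The simplest hypothesis consistent with all the labels is: rank ≤ 7.
{row=2, rank=11, face=down, pile=1} → rank = 11 → Negative. {row=1, rank=2, face=up, pile=5} → rank = 2 → Positive. {row=5, rank=7, face=up, pile=5} → rank = 7 → Positive. {row=2, rank=11, face=down, pile=2} → rank = 11 → Negative.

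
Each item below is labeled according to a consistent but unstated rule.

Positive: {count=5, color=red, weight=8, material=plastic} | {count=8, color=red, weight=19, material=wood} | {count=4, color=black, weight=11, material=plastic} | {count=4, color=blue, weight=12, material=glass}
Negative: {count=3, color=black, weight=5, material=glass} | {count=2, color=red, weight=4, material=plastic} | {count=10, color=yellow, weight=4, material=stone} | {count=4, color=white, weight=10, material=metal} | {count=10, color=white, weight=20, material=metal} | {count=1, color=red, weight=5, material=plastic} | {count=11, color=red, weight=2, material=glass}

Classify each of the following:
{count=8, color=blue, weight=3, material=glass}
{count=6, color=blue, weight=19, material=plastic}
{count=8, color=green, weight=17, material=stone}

All 'Positive' examples share one property — color is not white AND weight ≥ 8 — and every 'Negative' example lacks it.

Negative, Positive, Positive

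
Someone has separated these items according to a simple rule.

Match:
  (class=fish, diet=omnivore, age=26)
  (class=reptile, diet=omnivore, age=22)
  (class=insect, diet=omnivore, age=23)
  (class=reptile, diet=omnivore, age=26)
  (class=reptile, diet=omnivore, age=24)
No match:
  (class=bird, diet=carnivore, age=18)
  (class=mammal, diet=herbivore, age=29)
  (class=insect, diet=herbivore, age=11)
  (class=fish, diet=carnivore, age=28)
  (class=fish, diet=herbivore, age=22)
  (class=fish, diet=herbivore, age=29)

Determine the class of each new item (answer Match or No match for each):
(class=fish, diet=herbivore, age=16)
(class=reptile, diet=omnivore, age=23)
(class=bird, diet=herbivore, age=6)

No match, Match, No match

Checking candidate rules against both groups, what survives is: diet is omnivore.
(class=fish, diet=herbivore, age=16): No match (diet is herbivore).
(class=reptile, diet=omnivore, age=23): Match (diet is omnivore).
(class=bird, diet=herbivore, age=6): No match (diet is herbivore).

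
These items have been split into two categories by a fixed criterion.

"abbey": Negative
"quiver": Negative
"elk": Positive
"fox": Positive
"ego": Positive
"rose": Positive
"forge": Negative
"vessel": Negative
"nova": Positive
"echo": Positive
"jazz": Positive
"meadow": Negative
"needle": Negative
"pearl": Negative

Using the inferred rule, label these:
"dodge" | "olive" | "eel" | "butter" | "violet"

The classifier is using: length ≤ 4.
"dodge" — length 5, hence Negative. "olive" — length 5, hence Negative. "eel" — length 3, hence Positive. "butter" — length 6, hence Negative. "violet" — length 6, hence Negative.

Negative, Negative, Positive, Negative, Negative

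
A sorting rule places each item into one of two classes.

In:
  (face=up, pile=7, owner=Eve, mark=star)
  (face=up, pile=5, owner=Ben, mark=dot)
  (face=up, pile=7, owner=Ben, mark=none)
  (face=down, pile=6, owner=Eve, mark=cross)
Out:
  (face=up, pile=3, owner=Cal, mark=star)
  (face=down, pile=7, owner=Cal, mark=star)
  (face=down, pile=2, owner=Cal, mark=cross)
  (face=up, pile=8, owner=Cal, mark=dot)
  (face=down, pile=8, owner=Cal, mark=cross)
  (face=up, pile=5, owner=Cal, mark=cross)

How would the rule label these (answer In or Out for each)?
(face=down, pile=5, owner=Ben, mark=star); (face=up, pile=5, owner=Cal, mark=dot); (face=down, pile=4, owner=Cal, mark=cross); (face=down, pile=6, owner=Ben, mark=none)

The classifier is using: owner is not Cal.
(face=down, pile=5, owner=Ben, mark=star) → owner is Ben → In. (face=up, pile=5, owner=Cal, mark=dot) → owner is Cal → Out. (face=down, pile=4, owner=Cal, mark=cross) → owner is Cal → Out. (face=down, pile=6, owner=Ben, mark=none) → owner is Ben → In.

In, Out, Out, In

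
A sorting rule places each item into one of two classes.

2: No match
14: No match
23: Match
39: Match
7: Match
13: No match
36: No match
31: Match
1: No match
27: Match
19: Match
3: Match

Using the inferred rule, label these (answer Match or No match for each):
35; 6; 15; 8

The pattern is that an item is 'Match' exactly when: ≡ 3 (mod 4).
35 → 35 mod 4 = 3 → Match. 6 → 6 mod 4 = 2 → No match. 15 → 15 mod 4 = 3 → Match. 8 → 8 mod 4 = 0 → No match.

Match, No match, Match, No match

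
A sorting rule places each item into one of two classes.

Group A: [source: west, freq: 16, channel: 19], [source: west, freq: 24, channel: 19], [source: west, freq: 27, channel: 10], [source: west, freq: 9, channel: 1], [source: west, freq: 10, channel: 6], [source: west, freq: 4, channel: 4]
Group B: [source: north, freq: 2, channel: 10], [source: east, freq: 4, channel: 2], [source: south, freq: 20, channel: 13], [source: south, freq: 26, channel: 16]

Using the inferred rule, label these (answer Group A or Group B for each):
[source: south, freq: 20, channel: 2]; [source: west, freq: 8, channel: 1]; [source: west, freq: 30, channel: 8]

Group B, Group A, Group A

Checking candidate rules against both groups, what survives is: source is west.
[source: south, freq: 20, channel: 2] — source is south, hence Group B. [source: west, freq: 8, channel: 1] — source is west, hence Group A. [source: west, freq: 30, channel: 8] — source is west, hence Group A.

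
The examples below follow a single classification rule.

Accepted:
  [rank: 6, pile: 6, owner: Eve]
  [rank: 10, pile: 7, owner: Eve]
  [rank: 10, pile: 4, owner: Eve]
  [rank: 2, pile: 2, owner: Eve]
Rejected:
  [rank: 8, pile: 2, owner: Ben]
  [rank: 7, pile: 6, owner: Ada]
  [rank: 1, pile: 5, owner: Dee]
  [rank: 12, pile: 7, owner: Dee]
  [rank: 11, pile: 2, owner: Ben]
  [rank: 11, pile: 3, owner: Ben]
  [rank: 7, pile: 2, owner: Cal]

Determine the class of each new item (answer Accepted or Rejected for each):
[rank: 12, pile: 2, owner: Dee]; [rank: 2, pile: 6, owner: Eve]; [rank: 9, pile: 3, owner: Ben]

The simplest hypothesis consistent with all the labels is: owner is Eve.
[rank: 12, pile: 2, owner: Dee] — owner is Dee, hence Rejected.
[rank: 2, pile: 6, owner: Eve] — owner is Eve, hence Accepted.
[rank: 9, pile: 3, owner: Ben] — owner is Ben, hence Rejected.

Rejected, Accepted, Rejected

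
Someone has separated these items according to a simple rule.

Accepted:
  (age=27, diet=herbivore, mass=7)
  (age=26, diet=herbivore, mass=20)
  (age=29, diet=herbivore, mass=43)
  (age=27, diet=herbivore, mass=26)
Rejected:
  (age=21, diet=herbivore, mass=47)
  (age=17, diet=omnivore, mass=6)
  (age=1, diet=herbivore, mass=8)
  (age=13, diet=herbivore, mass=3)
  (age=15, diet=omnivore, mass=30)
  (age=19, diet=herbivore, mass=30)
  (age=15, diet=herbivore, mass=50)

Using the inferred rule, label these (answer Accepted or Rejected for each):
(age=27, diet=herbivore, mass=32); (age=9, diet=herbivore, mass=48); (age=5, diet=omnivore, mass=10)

A rule that fits every label: age ≥ 26 — true of each 'Accepted' example, false of each 'Rejected' one.
(age=27, diet=herbivore, mass=32) — age = 27, hence Accepted. (age=9, diet=herbivore, mass=48) — age = 9, hence Rejected. (age=5, diet=omnivore, mass=10) — age = 5, hence Rejected.

Accepted, Rejected, Rejected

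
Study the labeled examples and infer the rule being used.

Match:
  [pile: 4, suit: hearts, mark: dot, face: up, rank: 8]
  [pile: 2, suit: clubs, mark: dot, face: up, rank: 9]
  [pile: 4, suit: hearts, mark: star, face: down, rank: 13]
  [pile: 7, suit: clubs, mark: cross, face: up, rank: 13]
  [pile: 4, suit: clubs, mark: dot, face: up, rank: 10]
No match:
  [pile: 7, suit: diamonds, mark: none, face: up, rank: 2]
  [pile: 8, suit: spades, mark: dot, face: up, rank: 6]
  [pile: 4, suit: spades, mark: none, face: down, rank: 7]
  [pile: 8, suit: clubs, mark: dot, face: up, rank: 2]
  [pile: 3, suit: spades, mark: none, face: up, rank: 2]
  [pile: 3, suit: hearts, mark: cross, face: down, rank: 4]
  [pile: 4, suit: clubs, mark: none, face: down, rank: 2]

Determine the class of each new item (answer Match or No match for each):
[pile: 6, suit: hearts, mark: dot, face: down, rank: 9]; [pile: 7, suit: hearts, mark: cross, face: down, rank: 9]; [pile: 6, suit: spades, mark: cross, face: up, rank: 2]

The common property of the 'Match' items is: rank ≥ 8. No 'No match' item has it.
[pile: 6, suit: hearts, mark: dot, face: down, rank: 9]: Match (rank = 9). [pile: 7, suit: hearts, mark: cross, face: down, rank: 9]: Match (rank = 9). [pile: 6, suit: spades, mark: cross, face: up, rank: 2]: No match (rank = 2).

Match, Match, No match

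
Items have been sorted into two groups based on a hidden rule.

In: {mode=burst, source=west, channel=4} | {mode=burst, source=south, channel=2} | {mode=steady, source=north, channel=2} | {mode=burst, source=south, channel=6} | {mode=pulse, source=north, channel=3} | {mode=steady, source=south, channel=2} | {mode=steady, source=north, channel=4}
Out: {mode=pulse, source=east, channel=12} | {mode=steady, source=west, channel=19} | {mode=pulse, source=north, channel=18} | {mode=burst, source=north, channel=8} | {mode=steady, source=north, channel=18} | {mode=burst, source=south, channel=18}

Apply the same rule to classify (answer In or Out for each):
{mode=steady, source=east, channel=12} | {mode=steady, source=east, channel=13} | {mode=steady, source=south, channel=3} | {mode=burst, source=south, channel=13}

The simplest hypothesis consistent with all the labels is: channel ≤ 6.
{mode=steady, source=east, channel=12}: channel = 12 — does not fit, so Out.
{mode=steady, source=east, channel=13}: channel = 13 — does not fit, so Out.
{mode=steady, source=south, channel=3}: channel = 3 — satisfies this, so In.
{mode=burst, source=south, channel=13}: channel = 13 — does not fit, so Out.

Out, Out, In, Out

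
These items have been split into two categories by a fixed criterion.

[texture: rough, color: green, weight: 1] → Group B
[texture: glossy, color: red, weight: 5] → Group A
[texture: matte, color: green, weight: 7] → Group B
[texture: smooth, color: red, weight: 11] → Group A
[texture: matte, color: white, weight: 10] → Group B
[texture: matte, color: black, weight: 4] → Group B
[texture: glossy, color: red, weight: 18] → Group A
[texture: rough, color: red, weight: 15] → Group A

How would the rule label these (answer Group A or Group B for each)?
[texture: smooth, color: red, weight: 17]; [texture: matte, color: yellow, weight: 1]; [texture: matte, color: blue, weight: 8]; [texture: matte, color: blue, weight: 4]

Group A, Group B, Group B, Group B

Looking at the examples, the only property every 'Group A' case has and every 'Group B' case lacks is: color is red.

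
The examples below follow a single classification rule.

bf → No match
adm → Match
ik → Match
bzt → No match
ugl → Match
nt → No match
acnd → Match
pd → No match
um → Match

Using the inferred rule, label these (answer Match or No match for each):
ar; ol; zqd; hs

All 'Match' examples share one property — starts with a vowel — and every 'No match' example lacks it.
Match: ar, since starts with 'a'.
Match: ol, since starts with 'o'.
No match: zqd, since starts with 'z'.
No match: hs, since starts with 'h'.

Match, Match, No match, No match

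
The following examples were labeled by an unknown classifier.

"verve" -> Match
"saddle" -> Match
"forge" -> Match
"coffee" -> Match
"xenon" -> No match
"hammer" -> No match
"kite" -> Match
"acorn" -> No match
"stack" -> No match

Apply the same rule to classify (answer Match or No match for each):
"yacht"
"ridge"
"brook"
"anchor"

No match, Match, No match, No match

All 'Match' examples share one property — ends with 'e' — and every 'No match' example lacks it.
"yacht" — ends with 't', hence No match. "ridge" — ends with 'e', hence Match. "brook" — ends with 'k', hence No match. "anchor" — ends with 'r', hence No match.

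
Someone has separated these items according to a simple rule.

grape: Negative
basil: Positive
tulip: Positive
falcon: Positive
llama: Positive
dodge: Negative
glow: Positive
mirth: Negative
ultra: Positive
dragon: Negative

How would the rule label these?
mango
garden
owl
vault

Negative, Negative, Positive, Positive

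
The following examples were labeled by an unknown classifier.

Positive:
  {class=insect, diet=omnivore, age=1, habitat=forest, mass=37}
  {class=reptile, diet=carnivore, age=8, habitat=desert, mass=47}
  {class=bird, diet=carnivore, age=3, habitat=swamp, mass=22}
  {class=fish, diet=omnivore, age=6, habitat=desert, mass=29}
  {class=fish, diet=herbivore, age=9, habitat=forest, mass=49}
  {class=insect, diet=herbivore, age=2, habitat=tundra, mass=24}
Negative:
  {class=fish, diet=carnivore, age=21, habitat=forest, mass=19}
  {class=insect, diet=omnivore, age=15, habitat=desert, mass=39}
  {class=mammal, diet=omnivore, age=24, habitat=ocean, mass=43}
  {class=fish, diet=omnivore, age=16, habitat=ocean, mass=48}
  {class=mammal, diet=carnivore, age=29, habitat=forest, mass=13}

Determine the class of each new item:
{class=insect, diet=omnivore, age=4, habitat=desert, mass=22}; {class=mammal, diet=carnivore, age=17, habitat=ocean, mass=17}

Positive, Negative

The classifier is using: age ≤ 9.
{class=insect, diet=omnivore, age=4, habitat=desert, mass=22}: Positive (age = 4). {class=mammal, diet=carnivore, age=17, habitat=ocean, mass=17}: Negative (age = 17).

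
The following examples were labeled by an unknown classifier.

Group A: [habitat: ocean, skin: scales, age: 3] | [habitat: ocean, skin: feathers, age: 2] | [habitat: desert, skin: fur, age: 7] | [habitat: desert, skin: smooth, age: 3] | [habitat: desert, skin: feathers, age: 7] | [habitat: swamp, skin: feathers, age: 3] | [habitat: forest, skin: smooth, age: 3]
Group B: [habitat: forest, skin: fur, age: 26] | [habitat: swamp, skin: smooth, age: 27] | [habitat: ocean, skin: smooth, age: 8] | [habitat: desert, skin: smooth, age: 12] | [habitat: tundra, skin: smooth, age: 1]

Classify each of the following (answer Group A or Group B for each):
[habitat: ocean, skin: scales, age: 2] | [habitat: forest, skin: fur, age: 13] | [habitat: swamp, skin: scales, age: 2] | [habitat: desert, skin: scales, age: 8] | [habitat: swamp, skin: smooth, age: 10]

Group A, Group B, Group A, Group B, Group B

The classifier is using: age ≥ 2 AND age ≤ 7.
[habitat: ocean, skin: scales, age: 2]: age = 2 — qualifies, so Group A. [habitat: forest, skin: fur, age: 13]: age = 13 — doesn't qualify, so Group B. [habitat: swamp, skin: scales, age: 2]: age = 2 — qualifies, so Group A. [habitat: desert, skin: scales, age: 8]: age = 8 — doesn't qualify, so Group B. [habitat: swamp, skin: smooth, age: 10]: age = 10 — doesn't qualify, so Group B.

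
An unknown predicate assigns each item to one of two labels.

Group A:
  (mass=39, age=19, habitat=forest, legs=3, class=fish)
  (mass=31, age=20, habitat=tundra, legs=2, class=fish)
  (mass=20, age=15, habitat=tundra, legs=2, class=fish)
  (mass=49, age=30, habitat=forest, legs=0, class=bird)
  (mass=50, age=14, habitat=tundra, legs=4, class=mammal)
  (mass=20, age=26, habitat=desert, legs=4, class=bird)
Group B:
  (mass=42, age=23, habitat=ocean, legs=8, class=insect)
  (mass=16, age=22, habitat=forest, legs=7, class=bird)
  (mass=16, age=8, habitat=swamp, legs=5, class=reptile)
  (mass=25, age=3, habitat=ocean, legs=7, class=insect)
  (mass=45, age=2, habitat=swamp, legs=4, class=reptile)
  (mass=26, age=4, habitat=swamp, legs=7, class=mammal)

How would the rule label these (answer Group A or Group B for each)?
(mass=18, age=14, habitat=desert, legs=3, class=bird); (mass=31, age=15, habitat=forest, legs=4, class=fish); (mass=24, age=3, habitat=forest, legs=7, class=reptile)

Rule: age ≥ 3 AND legs ≤ 4. This holds for each 'Group A' example and fails for each 'Group B' one.
(mass=18, age=14, habitat=desert, legs=3, class=bird) → age = 14, legs = 3 → Group A. (mass=31, age=15, habitat=forest, legs=4, class=fish) → age = 15, legs = 4 → Group A. (mass=24, age=3, habitat=forest, legs=7, class=reptile) → age = 3, legs = 7 → Group B.

Group A, Group A, Group B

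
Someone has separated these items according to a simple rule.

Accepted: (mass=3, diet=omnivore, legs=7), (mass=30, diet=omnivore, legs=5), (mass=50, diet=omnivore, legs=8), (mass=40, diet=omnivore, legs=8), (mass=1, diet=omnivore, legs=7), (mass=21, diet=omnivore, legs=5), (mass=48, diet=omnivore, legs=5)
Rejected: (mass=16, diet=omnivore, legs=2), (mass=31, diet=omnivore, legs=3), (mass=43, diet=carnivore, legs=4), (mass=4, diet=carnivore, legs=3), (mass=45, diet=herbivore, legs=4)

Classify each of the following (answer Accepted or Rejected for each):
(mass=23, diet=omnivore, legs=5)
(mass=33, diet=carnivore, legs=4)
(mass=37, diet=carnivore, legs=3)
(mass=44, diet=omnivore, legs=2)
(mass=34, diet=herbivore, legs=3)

Accepted, Rejected, Rejected, Rejected, Rejected

The simplest hypothesis consistent with all the labels is: legs ≥ 5.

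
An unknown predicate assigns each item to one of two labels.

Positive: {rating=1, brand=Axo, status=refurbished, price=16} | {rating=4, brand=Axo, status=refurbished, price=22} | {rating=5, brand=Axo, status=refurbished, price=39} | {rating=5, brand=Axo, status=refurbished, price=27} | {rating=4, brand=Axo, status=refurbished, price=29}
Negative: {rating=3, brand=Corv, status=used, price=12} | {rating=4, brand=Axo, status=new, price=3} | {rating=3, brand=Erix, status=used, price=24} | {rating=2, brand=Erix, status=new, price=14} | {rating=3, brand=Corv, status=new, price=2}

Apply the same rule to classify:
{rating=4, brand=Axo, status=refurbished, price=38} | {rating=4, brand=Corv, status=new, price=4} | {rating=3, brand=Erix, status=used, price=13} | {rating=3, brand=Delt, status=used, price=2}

Positive, Negative, Negative, Negative

Every 'Positive' example satisfies: status is refurbished. None of the 'Negative' examples do.
Positive: {rating=4, brand=Axo, status=refurbished, price=38}, since status is refurbished. Negative: {rating=4, brand=Corv, status=new, price=4}, since status is new. Negative: {rating=3, brand=Erix, status=used, price=13}, since status is used. Negative: {rating=3, brand=Delt, status=used, price=2}, since status is used.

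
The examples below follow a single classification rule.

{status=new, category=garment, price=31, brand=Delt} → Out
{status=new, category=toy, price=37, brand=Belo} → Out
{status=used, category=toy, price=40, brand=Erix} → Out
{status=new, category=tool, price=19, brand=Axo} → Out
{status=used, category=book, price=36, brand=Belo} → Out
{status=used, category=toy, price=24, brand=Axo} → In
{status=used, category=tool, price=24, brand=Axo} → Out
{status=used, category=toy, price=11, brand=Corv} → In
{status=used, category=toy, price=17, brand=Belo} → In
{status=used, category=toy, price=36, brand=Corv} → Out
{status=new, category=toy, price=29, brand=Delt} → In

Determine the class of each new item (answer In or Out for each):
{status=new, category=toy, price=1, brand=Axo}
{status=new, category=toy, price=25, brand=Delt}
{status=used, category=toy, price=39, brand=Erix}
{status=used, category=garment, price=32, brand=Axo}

In, In, Out, Out

The classifier is using: category is toy AND price ≤ 29.
{status=new, category=toy, price=1, brand=Axo}: category is toy, price = 1, fits → In. {status=new, category=toy, price=25, brand=Delt}: category is toy, price = 25, fits → In. {status=used, category=toy, price=39, brand=Erix}: category is toy, price = 39, fails this test → Out. {status=used, category=garment, price=32, brand=Axo}: category is garment, price = 32, fails this test → Out.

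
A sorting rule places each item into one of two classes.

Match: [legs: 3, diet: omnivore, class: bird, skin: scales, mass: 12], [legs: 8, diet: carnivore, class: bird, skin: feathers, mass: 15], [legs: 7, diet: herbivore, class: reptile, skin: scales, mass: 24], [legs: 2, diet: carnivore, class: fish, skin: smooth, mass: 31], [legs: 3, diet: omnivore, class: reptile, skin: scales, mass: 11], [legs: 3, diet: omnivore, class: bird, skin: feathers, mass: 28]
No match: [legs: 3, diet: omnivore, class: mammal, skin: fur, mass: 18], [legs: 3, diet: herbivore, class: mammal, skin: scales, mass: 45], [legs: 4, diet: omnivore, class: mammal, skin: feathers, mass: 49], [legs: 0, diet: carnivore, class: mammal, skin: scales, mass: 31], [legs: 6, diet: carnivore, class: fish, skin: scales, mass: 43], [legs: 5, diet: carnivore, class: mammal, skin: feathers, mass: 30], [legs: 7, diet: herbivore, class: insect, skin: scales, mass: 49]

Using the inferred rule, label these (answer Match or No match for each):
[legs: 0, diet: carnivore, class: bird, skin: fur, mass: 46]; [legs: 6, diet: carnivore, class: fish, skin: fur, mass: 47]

No match, No match

All 'Match' examples share one property — class is not mammal AND mass ≤ 31 — and every 'No match' example lacks it.
[legs: 0, diet: carnivore, class: bird, skin: fur, mass: 46] → class is bird, mass = 46 → No match.
[legs: 6, diet: carnivore, class: fish, skin: fur, mass: 47] → class is fish, mass = 47 → No match.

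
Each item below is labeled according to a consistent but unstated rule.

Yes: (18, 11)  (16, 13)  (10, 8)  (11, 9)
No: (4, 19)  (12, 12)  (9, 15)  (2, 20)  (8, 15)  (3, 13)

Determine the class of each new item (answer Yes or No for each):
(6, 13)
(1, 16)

No, No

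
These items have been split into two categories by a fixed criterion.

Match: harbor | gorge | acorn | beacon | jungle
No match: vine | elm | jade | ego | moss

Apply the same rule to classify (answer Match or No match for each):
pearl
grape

Match, Match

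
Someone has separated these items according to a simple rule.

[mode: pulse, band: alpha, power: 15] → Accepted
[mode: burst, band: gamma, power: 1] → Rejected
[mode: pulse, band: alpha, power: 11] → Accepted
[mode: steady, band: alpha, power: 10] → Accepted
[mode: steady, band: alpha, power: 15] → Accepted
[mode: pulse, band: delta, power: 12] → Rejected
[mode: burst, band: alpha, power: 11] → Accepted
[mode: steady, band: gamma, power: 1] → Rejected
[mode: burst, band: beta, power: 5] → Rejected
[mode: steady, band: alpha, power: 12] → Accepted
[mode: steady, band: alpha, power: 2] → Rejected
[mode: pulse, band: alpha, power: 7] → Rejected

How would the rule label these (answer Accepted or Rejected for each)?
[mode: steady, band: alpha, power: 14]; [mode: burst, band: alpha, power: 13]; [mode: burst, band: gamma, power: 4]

The simplest hypothesis consistent with all the labels is: band is alpha AND power ≥ 10.
[mode: steady, band: alpha, power: 14]: Accepted (band is alpha, power = 14).
[mode: burst, band: alpha, power: 13]: Accepted (band is alpha, power = 13).
[mode: burst, band: gamma, power: 4]: Rejected (band is gamma, power = 4).

Accepted, Accepted, Rejected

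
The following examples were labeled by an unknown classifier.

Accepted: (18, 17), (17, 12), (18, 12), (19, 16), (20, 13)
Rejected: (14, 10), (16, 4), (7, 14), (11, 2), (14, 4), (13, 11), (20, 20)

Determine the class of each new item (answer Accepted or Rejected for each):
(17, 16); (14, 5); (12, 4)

Accepted, Rejected, Rejected

All 'Accepted' examples share one property — first > second AND sum ≥ 29 — and every 'Rejected' example lacks it.
(17, 16): 17 > 16, 17+16 = 33, fits → Accepted.
(14, 5): 14 > 5, 14+5 = 19, does not pass → Rejected.
(12, 4): 12 > 4, 12+4 = 16, does not pass → Rejected.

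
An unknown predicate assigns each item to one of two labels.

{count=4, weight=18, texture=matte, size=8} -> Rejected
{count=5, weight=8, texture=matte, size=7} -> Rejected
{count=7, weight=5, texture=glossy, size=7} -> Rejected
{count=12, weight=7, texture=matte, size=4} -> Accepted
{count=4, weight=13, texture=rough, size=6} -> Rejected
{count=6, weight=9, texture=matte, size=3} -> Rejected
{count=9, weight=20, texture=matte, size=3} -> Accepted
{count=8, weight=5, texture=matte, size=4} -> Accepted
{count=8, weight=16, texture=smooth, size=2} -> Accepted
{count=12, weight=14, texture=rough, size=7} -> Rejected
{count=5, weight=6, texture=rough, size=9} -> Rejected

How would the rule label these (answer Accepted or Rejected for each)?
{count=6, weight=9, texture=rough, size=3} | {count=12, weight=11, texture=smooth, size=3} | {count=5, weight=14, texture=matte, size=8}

Rejected, Accepted, Rejected

The pattern is that an item is 'Accepted' exactly when: size ≤ 4 AND count ≥ 7.
{count=6, weight=9, texture=rough, size=3} — size = 3, count = 6, hence Rejected.
{count=12, weight=11, texture=smooth, size=3} — size = 3, count = 12, hence Accepted.
{count=5, weight=14, texture=matte, size=8} — size = 8, count = 5, hence Rejected.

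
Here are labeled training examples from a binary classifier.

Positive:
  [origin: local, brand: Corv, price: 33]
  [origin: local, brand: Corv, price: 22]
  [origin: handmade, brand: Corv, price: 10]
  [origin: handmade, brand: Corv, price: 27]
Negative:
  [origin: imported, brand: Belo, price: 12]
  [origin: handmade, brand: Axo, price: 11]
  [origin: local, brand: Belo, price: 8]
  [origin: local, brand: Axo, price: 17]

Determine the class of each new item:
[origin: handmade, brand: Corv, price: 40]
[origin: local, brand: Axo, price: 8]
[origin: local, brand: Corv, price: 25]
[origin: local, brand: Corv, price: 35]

Checking candidate rules against both groups, what survives is: brand is Corv.
[origin: handmade, brand: Corv, price: 40] — brand is Corv, hence Positive. [origin: local, brand: Axo, price: 8] — brand is Axo, hence Negative. [origin: local, brand: Corv, price: 25] — brand is Corv, hence Positive. [origin: local, brand: Corv, price: 35] — brand is Corv, hence Positive.

Positive, Negative, Positive, Positive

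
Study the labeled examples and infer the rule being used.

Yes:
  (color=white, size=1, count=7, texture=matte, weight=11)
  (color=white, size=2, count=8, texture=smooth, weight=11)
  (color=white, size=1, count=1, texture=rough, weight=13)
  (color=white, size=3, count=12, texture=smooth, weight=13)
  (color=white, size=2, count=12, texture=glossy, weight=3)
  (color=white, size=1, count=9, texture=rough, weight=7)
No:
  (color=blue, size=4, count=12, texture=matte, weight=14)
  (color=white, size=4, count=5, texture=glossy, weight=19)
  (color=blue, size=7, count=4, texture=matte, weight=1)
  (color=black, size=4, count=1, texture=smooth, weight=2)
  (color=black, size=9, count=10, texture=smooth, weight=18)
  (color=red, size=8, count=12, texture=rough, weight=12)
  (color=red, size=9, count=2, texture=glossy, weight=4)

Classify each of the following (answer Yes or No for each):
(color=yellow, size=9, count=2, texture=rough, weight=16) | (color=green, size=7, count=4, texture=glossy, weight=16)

All 'Yes' examples share one property — size ≤ 3 — and every 'No' example lacks it.
(color=yellow, size=9, count=2, texture=rough, weight=16): No (size = 9).
(color=green, size=7, count=4, texture=glossy, weight=16): No (size = 7).

No, No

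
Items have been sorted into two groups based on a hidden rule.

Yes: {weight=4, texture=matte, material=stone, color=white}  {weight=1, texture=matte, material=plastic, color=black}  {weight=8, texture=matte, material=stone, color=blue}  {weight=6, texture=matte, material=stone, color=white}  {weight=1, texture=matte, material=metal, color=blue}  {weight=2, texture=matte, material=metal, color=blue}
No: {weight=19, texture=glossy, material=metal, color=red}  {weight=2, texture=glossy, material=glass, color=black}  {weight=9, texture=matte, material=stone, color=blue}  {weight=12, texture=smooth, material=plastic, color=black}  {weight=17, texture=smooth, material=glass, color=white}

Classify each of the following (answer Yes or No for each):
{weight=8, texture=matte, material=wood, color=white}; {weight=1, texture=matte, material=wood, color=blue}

Yes, Yes

The common property of the 'Yes' items is: texture is matte AND weight ≤ 8. No 'No' item has it.
{weight=8, texture=matte, material=wood, color=white} → texture is matte, weight = 8 → Yes.
{weight=1, texture=matte, material=wood, color=blue} → texture is matte, weight = 1 → Yes.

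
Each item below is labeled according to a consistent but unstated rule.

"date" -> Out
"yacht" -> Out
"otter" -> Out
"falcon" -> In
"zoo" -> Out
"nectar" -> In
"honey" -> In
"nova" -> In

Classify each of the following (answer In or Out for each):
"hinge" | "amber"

Looking at the examples, the only property every 'In' case has and every 'Out' case lacks is: contains 'n'.
In: "hinge", since has 'n'. Out: "amber", since no 'n'.

In, Out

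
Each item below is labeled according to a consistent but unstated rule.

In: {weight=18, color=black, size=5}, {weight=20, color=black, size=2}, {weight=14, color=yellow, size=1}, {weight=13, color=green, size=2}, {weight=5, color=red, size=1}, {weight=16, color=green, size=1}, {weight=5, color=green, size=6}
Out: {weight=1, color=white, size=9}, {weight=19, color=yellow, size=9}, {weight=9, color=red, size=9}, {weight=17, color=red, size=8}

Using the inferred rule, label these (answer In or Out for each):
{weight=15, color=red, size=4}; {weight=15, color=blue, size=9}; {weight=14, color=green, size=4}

The distinguishing property — size ≤ 6 — holds for all the 'In' cases and none of the 'Out' cases.
{weight=15, color=red, size=4}: size = 4 — qualifies, so In. {weight=15, color=blue, size=9}: size = 9 — does not satisfy this, so Out. {weight=14, color=green, size=4}: size = 4 — qualifies, so In.

In, Out, In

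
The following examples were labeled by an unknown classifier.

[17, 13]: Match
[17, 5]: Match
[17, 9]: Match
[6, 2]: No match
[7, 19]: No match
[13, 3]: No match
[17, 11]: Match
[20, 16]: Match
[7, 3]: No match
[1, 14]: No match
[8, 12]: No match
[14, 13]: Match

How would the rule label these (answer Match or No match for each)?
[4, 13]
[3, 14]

No match, No match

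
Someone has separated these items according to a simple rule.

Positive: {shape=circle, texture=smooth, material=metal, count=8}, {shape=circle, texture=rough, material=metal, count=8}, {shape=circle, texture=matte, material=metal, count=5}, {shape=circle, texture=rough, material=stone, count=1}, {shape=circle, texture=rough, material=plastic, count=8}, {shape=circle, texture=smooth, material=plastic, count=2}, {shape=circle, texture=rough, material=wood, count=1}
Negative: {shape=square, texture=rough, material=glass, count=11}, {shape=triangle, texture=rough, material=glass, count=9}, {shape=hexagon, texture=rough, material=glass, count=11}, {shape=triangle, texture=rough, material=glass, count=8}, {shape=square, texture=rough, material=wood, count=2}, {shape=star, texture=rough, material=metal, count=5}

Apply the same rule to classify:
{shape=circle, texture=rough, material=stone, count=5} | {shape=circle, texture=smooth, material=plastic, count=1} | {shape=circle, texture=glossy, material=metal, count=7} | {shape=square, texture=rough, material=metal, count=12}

Positive, Positive, Positive, Negative

Looking at the examples, the only property every 'Positive' case has and every 'Negative' case lacks is: shape is circle.
{shape=circle, texture=rough, material=stone, count=5} — shape is circle, hence Positive.
{shape=circle, texture=smooth, material=plastic, count=1} — shape is circle, hence Positive.
{shape=circle, texture=glossy, material=metal, count=7} — shape is circle, hence Positive.
{shape=square, texture=rough, material=metal, count=12} — shape is square, hence Negative.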